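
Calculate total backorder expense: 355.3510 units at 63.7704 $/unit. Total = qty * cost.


Total = 355.3510 * 63.7704 = 22660.8754

22660.8754 $


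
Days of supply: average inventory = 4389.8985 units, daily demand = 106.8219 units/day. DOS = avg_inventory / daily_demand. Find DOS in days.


DOS = 4389.8985 / 106.8219 = 41.0955

41.0955 days


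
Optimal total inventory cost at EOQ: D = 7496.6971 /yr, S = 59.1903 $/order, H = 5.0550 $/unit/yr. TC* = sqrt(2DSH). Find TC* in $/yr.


2*D*S*H = 4486127.9961
TC* = sqrt(4486127.9961) = 2118.0482

2118.0482 $/yr


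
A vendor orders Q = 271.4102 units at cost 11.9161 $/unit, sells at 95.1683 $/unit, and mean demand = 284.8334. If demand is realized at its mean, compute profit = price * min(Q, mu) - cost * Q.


Sales at mu = min(271.4102, 284.8334) = 271.4102
Revenue = 95.1683 * 271.4102 = 25829.6473
Total cost = 11.9161 * 271.4102 = 3234.1511
Profit = 25829.6473 - 3234.1511 = 22595.4963

22595.4963 $


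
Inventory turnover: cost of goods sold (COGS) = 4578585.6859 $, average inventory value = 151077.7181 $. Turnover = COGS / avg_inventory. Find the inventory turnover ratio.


Turnover = 4578585.6859 / 151077.7181 = 30.3062

30.3062


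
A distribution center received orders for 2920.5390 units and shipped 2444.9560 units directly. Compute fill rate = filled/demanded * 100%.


FR = 2444.9560 / 2920.5390 * 100 = 83.7159

83.7159%


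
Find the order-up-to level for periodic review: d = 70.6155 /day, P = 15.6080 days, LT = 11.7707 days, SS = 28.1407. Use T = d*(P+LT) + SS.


P + LT = 27.3787
d*(P+LT) = 70.6155 * 27.3787 = 1933.3606
T = 1933.3606 + 28.1407 = 1961.5013

1961.5013 units


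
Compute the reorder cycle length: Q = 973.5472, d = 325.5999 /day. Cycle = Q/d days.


Cycle = 973.5472 / 325.5999 = 2.9900

2.9900 days


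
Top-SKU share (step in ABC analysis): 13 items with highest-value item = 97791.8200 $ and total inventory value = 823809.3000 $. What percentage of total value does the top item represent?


Top item = 97791.8200
Total = 823809.3000
Percentage = 97791.8200 / 823809.3000 * 100 = 11.8707

11.8707%


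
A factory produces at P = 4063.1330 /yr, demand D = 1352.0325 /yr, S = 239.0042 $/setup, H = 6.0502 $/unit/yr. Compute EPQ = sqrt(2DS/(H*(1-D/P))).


1 - D/P = 1 - 0.3328 = 0.6672
H*(1-D/P) = 4.0370
2DS = 646282.8921
EPQ = sqrt(160091.5280) = 400.1144

400.1144 units


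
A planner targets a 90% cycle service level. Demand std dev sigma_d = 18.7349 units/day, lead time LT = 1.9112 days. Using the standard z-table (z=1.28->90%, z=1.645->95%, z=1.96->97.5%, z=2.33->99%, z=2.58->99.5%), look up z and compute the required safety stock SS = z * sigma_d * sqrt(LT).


From the table, SL = 90% corresponds to z = 1.28
sqrt(LT) = sqrt(1.9112) = 1.3825
SS = 1.28 * 18.7349 * 1.3825 = 33.1524

33.1524 units


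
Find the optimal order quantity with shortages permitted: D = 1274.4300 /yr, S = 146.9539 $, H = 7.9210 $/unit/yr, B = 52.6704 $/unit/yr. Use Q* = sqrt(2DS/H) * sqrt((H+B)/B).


sqrt(2DS/H) = 217.4571
sqrt((H+B)/B) = 1.0726
Q* = 217.4571 * 1.0726 = 233.2361

233.2361 units


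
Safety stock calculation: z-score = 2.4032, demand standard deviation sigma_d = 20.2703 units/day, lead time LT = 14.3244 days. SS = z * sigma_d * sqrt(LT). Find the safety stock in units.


sqrt(LT) = sqrt(14.3244) = 3.7848
SS = 2.4032 * 20.2703 * 3.7848 = 184.3692

184.3692 units


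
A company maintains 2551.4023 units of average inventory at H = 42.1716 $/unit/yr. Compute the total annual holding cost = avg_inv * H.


Cost = 2551.4023 * 42.1716 = 107596.7172

107596.7172 $/yr


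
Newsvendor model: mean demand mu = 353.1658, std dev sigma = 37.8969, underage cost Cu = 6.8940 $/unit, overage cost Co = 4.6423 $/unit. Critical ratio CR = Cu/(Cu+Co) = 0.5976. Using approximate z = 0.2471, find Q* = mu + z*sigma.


CR = Cu/(Cu+Co) = 6.8940/(6.8940+4.6423) = 0.5976
z = 0.2471
Q* = 353.1658 + 0.2471 * 37.8969 = 362.5301

362.5301 units


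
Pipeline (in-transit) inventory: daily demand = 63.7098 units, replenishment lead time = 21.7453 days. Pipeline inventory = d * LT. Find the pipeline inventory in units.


Pipeline = 63.7098 * 21.7453 = 1385.3887

1385.3887 units


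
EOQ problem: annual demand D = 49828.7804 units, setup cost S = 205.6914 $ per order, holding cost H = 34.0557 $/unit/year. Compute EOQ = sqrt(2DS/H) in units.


2*D*S = 2 * 49828.7804 * 205.6914 = 20498703.2015
2*D*S/H = 601916.9537
EOQ = sqrt(601916.9537) = 775.8331

775.8331 units


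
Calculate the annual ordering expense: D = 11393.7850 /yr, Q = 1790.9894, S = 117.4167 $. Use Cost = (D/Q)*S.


Number of orders = D/Q = 6.3617
Cost = 6.3617 * 117.4167 = 746.9729

746.9729 $/yr


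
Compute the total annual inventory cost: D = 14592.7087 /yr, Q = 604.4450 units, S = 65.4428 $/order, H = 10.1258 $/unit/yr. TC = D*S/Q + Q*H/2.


Ordering cost = D*S/Q = 1579.9415
Holding cost = Q*H/2 = 3060.2446
TC = 1579.9415 + 3060.2446 = 4640.1861

4640.1861 $/yr


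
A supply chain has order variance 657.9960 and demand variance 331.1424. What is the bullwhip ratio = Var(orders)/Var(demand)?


BW = 657.9960 / 331.1424 = 1.9870

1.9870


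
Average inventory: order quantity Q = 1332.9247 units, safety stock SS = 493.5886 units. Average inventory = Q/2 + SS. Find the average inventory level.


Q/2 = 666.4624
Avg = 666.4624 + 493.5886 = 1160.0510

1160.0510 units


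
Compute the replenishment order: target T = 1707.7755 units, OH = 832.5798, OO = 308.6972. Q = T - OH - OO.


Inventory position = OH + OO = 832.5798 + 308.6972 = 1141.2770
Q = 1707.7755 - 1141.2770 = 566.4985

566.4985 units


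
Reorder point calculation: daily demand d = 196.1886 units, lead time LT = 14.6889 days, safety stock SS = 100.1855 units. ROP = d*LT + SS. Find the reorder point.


d*LT = 196.1886 * 14.6889 = 2881.7947
ROP = 2881.7947 + 100.1855 = 2981.9802

2981.9802 units


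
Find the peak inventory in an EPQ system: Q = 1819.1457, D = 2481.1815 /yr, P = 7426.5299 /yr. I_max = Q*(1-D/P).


D/P = 0.3341
1 - D/P = 0.6659
I_max = 1819.1457 * 0.6659 = 1211.3745

1211.3745 units


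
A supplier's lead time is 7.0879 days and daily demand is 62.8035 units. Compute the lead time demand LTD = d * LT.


LTD = 62.8035 * 7.0879 = 445.1449

445.1449 units


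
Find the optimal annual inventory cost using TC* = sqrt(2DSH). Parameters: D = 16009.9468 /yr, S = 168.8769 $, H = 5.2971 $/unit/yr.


2*D*S*H = 28643646.4393
TC* = sqrt(28643646.4393) = 5351.9759

5351.9759 $/yr


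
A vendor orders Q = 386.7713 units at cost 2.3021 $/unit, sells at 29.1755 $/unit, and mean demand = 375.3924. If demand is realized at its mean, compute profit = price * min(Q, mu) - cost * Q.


Sales at mu = min(386.7713, 375.3924) = 375.3924
Revenue = 29.1755 * 375.3924 = 10952.2610
Total cost = 2.3021 * 386.7713 = 890.3862
Profit = 10952.2610 - 890.3862 = 10061.8748

10061.8748 $


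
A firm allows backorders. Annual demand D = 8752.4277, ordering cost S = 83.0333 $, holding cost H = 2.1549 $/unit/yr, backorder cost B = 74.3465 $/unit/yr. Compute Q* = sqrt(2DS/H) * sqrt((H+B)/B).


sqrt(2DS/H) = 821.2811
sqrt((H+B)/B) = 1.0144
Q* = 821.2811 * 1.0144 = 833.0984

833.0984 units


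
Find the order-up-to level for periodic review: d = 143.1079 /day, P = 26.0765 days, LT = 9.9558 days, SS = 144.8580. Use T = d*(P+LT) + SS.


P + LT = 36.0323
d*(P+LT) = 143.1079 * 36.0323 = 5156.5068
T = 5156.5068 + 144.8580 = 5301.3648

5301.3648 units


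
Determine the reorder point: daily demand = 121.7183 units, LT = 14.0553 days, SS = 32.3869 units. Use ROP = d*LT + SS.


d*LT = 121.7183 * 14.0553 = 1710.7872
ROP = 1710.7872 + 32.3869 = 1743.1741

1743.1741 units


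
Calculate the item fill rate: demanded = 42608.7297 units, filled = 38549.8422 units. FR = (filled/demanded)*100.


FR = 38549.8422 / 42608.7297 * 100 = 90.4740

90.4740%


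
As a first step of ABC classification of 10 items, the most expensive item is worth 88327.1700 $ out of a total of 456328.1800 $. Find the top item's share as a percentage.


Top item = 88327.1700
Total = 456328.1800
Percentage = 88327.1700 / 456328.1800 * 100 = 19.3561

19.3561%


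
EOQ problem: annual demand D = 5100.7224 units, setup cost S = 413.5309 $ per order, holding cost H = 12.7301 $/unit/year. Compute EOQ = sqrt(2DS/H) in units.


2*D*S = 2 * 5100.7224 * 413.5309 = 4218612.6494
2*D*S/H = 331388.8068
EOQ = sqrt(331388.8068) = 575.6638

575.6638 units


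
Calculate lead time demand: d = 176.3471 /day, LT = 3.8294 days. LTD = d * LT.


LTD = 176.3471 * 3.8294 = 675.3036

675.3036 units


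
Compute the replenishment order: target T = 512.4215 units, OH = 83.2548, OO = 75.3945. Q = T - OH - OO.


Inventory position = OH + OO = 83.2548 + 75.3945 = 158.6493
Q = 512.4215 - 158.6493 = 353.7722

353.7722 units


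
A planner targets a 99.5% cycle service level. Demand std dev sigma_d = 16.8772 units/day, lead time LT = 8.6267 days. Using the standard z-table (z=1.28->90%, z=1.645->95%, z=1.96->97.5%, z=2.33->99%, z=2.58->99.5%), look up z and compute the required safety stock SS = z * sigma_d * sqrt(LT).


From the table, SL = 99.5% corresponds to z = 2.58
sqrt(LT) = sqrt(8.6267) = 2.9371
SS = 2.58 * 16.8772 * 2.9371 = 127.8917

127.8917 units


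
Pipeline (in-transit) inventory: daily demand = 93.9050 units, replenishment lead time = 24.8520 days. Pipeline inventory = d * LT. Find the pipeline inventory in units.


Pipeline = 93.9050 * 24.8520 = 2333.7271

2333.7271 units


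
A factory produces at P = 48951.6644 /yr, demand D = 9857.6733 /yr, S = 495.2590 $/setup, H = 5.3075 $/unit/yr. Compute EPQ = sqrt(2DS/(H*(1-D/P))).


1 - D/P = 1 - 0.2014 = 0.7986
H*(1-D/P) = 4.2387
2DS = 9764202.8418
EPQ = sqrt(2303585.0061) = 1517.7566

1517.7566 units


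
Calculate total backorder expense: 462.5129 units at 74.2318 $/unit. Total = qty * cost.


Total = 462.5129 * 74.2318 = 34333.1651

34333.1651 $


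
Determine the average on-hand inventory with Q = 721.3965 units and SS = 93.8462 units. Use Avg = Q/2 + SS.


Q/2 = 360.6982
Avg = 360.6982 + 93.8462 = 454.5444

454.5444 units


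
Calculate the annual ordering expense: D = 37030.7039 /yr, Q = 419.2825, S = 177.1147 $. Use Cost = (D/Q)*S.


Number of orders = D/Q = 88.3192
Cost = 88.3192 * 177.1147 = 15642.6324

15642.6324 $/yr


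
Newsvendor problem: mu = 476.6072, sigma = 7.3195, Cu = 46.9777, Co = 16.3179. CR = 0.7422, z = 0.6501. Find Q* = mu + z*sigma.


CR = Cu/(Cu+Co) = 46.9777/(46.9777+16.3179) = 0.7422
z = 0.6501
Q* = 476.6072 + 0.6501 * 7.3195 = 481.3656

481.3656 units


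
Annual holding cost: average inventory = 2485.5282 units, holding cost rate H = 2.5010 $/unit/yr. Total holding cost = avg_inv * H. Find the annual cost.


Cost = 2485.5282 * 2.5010 = 6216.3060

6216.3060 $/yr


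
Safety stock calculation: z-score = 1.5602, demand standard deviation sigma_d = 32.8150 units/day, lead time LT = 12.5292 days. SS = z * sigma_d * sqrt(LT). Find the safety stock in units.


sqrt(LT) = sqrt(12.5292) = 3.5397
SS = 1.5602 * 32.8150 * 3.5397 = 181.2234

181.2234 units


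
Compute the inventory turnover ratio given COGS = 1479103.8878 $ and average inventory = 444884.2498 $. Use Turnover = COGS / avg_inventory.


Turnover = 1479103.8878 / 444884.2498 = 3.3247

3.3247


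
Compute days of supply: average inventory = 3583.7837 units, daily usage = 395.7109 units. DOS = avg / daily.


DOS = 3583.7837 / 395.7109 = 9.0566

9.0566 days


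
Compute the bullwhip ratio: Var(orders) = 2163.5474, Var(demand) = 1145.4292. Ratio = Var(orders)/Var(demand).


BW = 2163.5474 / 1145.4292 = 1.8889

1.8889


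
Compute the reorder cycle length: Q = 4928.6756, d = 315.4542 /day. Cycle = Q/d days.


Cycle = 4928.6756 / 315.4542 = 15.6241

15.6241 days


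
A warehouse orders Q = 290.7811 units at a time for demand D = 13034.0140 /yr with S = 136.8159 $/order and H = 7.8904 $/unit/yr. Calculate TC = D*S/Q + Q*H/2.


Ordering cost = D*S/Q = 6132.6557
Holding cost = Q*H/2 = 1147.1896
TC = 6132.6557 + 1147.1896 = 7279.8452

7279.8452 $/yr


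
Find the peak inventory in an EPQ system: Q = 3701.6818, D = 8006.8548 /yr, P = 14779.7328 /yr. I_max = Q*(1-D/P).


D/P = 0.5417
1 - D/P = 0.4583
I_max = 3701.6818 * 0.4583 = 1696.3121

1696.3121 units


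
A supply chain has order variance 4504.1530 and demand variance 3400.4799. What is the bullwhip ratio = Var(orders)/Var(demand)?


BW = 4504.1530 / 3400.4799 = 1.3246

1.3246


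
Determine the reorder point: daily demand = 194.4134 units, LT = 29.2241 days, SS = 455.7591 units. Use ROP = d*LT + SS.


d*LT = 194.4134 * 29.2241 = 5681.5566
ROP = 5681.5566 + 455.7591 = 6137.3157

6137.3157 units


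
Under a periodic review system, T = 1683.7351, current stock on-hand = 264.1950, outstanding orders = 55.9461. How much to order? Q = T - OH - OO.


Inventory position = OH + OO = 264.1950 + 55.9461 = 320.1411
Q = 1683.7351 - 320.1411 = 1363.5940

1363.5940 units


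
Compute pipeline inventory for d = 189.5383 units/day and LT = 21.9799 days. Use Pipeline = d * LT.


Pipeline = 189.5383 * 21.9799 = 4166.0329

4166.0329 units


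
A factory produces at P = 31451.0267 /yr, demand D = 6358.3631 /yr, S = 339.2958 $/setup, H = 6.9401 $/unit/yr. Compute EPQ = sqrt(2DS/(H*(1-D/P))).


1 - D/P = 1 - 0.2022 = 0.7978
H*(1-D/P) = 5.5370
2DS = 4314731.7894
EPQ = sqrt(779248.7946) = 882.7507

882.7507 units


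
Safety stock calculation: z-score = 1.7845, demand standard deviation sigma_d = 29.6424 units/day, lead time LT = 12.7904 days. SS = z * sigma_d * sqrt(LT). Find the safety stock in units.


sqrt(LT) = sqrt(12.7904) = 3.5764
SS = 1.7845 * 29.6424 * 3.5764 = 189.1786

189.1786 units


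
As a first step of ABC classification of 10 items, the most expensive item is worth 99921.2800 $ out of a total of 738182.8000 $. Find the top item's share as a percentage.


Top item = 99921.2800
Total = 738182.8000
Percentage = 99921.2800 / 738182.8000 * 100 = 13.5361

13.5361%


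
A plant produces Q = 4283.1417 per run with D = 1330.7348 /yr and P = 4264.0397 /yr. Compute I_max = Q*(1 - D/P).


D/P = 0.3121
1 - D/P = 0.6879
I_max = 4283.1417 * 0.6879 = 2946.4455

2946.4455 units


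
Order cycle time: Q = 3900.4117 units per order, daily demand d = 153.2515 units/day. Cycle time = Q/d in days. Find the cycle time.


Cycle = 3900.4117 / 153.2515 = 25.4511

25.4511 days


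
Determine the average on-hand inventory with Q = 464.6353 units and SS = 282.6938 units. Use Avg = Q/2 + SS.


Q/2 = 232.3176
Avg = 232.3176 + 282.6938 = 515.0114

515.0114 units


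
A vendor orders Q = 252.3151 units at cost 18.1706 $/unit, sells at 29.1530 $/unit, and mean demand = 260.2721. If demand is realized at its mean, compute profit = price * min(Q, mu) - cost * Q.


Sales at mu = min(252.3151, 260.2721) = 252.3151
Revenue = 29.1530 * 252.3151 = 7355.7421
Total cost = 18.1706 * 252.3151 = 4584.7168
Profit = 7355.7421 - 4584.7168 = 2771.0254

2771.0254 $


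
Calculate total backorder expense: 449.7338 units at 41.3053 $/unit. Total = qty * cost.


Total = 449.7338 * 41.3053 = 18576.3895

18576.3895 $


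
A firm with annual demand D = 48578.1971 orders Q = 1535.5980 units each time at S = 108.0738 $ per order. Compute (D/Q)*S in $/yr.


Number of orders = D/Q = 31.6347
Cost = 31.6347 * 108.0738 = 3418.8833

3418.8833 $/yr


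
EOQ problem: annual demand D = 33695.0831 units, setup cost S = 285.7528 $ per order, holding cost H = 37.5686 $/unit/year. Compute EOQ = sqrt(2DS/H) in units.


2*D*S = 2 * 33695.0831 * 285.7528 = 19256928.6841
2*D*S/H = 512580.4178
EOQ = sqrt(512580.4178) = 715.9472

715.9472 units


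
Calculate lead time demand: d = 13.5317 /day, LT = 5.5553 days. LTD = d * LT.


LTD = 13.5317 * 5.5553 = 75.1727

75.1727 units


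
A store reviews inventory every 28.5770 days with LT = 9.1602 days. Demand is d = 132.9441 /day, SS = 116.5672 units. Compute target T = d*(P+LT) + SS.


P + LT = 37.7372
d*(P+LT) = 132.9441 * 37.7372 = 5016.9381
T = 5016.9381 + 116.5672 = 5133.5053

5133.5053 units


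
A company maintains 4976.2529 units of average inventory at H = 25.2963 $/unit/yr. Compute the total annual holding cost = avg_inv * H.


Cost = 4976.2529 * 25.2963 = 125880.7862

125880.7862 $/yr


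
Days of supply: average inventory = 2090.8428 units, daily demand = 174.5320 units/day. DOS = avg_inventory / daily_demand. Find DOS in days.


DOS = 2090.8428 / 174.5320 = 11.9797

11.9797 days


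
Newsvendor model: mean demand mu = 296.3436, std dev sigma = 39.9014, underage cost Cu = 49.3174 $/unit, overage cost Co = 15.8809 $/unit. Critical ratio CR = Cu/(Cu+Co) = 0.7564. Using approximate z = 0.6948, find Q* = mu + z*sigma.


CR = Cu/(Cu+Co) = 49.3174/(49.3174+15.8809) = 0.7564
z = 0.6948
Q* = 296.3436 + 0.6948 * 39.9014 = 324.0671

324.0671 units


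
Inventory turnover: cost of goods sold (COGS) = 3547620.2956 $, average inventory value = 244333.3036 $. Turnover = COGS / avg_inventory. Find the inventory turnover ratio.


Turnover = 3547620.2956 / 244333.3036 = 14.5196

14.5196


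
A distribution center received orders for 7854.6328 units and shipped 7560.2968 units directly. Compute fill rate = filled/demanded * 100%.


FR = 7560.2968 / 7854.6328 * 100 = 96.2527

96.2527%


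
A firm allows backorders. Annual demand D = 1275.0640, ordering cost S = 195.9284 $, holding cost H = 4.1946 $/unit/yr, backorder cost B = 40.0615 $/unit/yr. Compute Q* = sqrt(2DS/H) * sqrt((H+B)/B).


sqrt(2DS/H) = 345.1313
sqrt((H+B)/B) = 1.0510
Q* = 345.1313 * 1.0510 = 362.7500

362.7500 units


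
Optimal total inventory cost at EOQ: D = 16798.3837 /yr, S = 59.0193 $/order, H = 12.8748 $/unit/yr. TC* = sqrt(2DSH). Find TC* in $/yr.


2*D*S*H = 25528896.2414
TC* = sqrt(25528896.2414) = 5052.6128

5052.6128 $/yr


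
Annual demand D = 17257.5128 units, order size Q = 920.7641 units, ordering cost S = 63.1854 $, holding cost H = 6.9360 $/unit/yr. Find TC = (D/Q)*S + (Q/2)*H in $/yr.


Ordering cost = D*S/Q = 1184.2586
Holding cost = Q*H/2 = 3193.2099
TC = 1184.2586 + 3193.2099 = 4377.4685

4377.4685 $/yr


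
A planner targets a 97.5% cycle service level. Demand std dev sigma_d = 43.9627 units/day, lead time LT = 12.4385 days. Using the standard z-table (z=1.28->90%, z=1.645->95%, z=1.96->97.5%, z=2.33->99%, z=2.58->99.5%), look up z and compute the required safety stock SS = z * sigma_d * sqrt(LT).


From the table, SL = 97.5% corresponds to z = 1.96
sqrt(LT) = sqrt(12.4385) = 3.5268
SS = 1.96 * 43.9627 * 3.5268 = 303.8956

303.8956 units


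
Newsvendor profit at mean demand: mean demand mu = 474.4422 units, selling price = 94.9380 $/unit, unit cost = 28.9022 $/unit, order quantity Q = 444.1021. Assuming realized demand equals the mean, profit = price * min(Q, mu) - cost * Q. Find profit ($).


Sales at mu = min(444.1021, 474.4422) = 444.1021
Revenue = 94.9380 * 444.1021 = 42162.1652
Total cost = 28.9022 * 444.1021 = 12835.5277
Profit = 42162.1652 - 12835.5277 = 29326.6375

29326.6375 $


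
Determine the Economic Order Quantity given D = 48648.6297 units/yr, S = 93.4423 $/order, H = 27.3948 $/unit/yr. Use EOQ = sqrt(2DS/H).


2*D*S = 2 * 48648.6297 * 93.4423 = 9091679.7020
2*D*S/H = 331876.1116
EOQ = sqrt(331876.1116) = 576.0869

576.0869 units


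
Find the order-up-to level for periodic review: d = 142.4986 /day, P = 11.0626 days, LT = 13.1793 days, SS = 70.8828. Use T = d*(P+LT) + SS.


P + LT = 24.2419
d*(P+LT) = 142.4986 * 24.2419 = 3454.4368
T = 3454.4368 + 70.8828 = 3525.3196

3525.3196 units


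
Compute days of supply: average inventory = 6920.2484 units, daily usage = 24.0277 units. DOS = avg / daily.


DOS = 6920.2484 / 24.0277 = 288.0113

288.0113 days


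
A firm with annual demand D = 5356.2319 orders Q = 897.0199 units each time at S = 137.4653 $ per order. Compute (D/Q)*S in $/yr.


Number of orders = D/Q = 5.9711
Cost = 5.9711 * 137.4653 = 820.8246

820.8246 $/yr


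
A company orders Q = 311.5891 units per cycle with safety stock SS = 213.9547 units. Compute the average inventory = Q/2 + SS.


Q/2 = 155.7945
Avg = 155.7945 + 213.9547 = 369.7492

369.7492 units


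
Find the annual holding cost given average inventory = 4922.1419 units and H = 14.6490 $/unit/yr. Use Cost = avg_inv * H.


Cost = 4922.1419 * 14.6490 = 72104.4567

72104.4567 $/yr


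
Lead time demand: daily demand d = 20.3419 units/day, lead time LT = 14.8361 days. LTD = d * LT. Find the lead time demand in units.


LTD = 20.3419 * 14.8361 = 301.7945

301.7945 units


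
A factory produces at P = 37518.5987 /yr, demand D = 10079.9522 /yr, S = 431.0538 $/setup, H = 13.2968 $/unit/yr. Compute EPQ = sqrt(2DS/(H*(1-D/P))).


1 - D/P = 1 - 0.2687 = 0.7313
H*(1-D/P) = 9.7244
2DS = 8690003.3993
EPQ = sqrt(893627.9312) = 945.3190

945.3190 units


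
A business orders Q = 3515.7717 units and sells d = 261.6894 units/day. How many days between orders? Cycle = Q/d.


Cycle = 3515.7717 / 261.6894 = 13.4349

13.4349 days


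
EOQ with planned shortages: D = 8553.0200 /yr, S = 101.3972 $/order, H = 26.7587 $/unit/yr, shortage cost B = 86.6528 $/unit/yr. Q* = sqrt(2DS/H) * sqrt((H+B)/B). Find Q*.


sqrt(2DS/H) = 254.5981
sqrt((H+B)/B) = 1.1440
Q* = 254.5981 * 1.1440 = 291.2678

291.2678 units


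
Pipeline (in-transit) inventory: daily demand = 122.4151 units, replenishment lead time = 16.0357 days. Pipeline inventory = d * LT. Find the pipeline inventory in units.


Pipeline = 122.4151 * 16.0357 = 1963.0118

1963.0118 units


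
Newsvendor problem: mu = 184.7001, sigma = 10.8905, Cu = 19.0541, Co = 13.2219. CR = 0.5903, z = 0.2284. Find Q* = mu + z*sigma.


CR = Cu/(Cu+Co) = 19.0541/(19.0541+13.2219) = 0.5903
z = 0.2284
Q* = 184.7001 + 0.2284 * 10.8905 = 187.1875

187.1875 units


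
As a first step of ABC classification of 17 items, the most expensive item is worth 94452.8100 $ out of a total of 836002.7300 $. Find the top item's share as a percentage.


Top item = 94452.8100
Total = 836002.7300
Percentage = 94452.8100 / 836002.7300 * 100 = 11.2981

11.2981%


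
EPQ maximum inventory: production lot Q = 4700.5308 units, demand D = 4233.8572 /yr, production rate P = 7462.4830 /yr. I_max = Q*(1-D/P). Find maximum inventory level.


D/P = 0.5674
1 - D/P = 0.4326
I_max = 4700.5308 * 0.4326 = 2033.6736

2033.6736 units


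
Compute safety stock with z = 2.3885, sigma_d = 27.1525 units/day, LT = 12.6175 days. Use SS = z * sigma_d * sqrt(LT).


sqrt(LT) = sqrt(12.6175) = 3.5521
SS = 2.3885 * 27.1525 * 3.5521 = 230.3678

230.3678 units


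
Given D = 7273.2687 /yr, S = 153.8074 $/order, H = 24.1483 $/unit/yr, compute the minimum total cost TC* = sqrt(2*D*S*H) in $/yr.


2*D*S*H = 54028563.5597
TC* = sqrt(54028563.5597) = 7350.4125

7350.4125 $/yr


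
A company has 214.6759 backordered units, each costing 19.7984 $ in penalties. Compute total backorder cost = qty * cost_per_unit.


Total = 214.6759 * 19.7984 = 4250.2393

4250.2393 $


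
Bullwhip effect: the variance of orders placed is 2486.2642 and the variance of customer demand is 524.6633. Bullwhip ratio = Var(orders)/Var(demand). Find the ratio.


BW = 2486.2642 / 524.6633 = 4.7388

4.7388


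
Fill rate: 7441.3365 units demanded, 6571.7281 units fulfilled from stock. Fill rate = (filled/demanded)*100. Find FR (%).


FR = 6571.7281 / 7441.3365 * 100 = 88.3138

88.3138%


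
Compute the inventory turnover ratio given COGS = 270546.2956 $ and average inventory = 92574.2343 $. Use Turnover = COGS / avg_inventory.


Turnover = 270546.2956 / 92574.2343 = 2.9225

2.9225


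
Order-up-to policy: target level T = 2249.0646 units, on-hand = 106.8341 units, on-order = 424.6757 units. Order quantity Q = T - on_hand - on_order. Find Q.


Inventory position = OH + OO = 106.8341 + 424.6757 = 531.5098
Q = 2249.0646 - 531.5098 = 1717.5548

1717.5548 units


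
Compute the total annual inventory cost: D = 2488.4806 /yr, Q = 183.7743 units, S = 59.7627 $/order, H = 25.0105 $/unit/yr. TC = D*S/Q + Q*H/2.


Ordering cost = D*S/Q = 809.2444
Holding cost = Q*H/2 = 2298.1436
TC = 809.2444 + 2298.1436 = 3107.3879

3107.3879 $/yr


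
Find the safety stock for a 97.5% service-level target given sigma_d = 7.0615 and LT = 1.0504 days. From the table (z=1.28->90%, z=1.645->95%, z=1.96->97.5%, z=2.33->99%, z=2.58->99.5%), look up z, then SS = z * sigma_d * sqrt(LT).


From the table, SL = 97.5% corresponds to z = 1.96
sqrt(LT) = sqrt(1.0504) = 1.0249
SS = 1.96 * 7.0615 * 1.0249 = 14.1850

14.1850 units


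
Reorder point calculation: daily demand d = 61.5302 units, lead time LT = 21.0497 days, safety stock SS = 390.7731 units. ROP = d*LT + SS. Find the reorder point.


d*LT = 61.5302 * 21.0497 = 1295.1923
ROP = 1295.1923 + 390.7731 = 1685.9654

1685.9654 units


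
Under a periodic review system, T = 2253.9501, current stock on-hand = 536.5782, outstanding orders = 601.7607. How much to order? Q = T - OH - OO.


Inventory position = OH + OO = 536.5782 + 601.7607 = 1138.3389
Q = 2253.9501 - 1138.3389 = 1115.6112

1115.6112 units


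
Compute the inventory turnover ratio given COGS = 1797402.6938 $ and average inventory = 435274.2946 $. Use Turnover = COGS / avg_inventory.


Turnover = 1797402.6938 / 435274.2946 = 4.1294

4.1294


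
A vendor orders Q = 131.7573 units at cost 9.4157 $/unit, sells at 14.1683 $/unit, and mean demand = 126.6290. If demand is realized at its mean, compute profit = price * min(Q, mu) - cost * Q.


Sales at mu = min(131.7573, 126.6290) = 126.6290
Revenue = 14.1683 * 126.6290 = 1794.1177
Total cost = 9.4157 * 131.7573 = 1240.5872
Profit = 1794.1177 - 1240.5872 = 553.5305

553.5305 $


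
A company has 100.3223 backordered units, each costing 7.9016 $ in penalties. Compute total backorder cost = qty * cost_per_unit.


Total = 100.3223 * 7.9016 = 792.7067

792.7067 $


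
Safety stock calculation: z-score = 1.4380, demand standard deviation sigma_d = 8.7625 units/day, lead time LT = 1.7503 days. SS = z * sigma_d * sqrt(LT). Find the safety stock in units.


sqrt(LT) = sqrt(1.7503) = 1.3230
SS = 1.4380 * 8.7625 * 1.3230 = 16.6703

16.6703 units


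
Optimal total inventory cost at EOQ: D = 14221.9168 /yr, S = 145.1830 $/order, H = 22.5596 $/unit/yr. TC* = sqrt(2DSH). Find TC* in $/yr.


2*D*S*H = 93161246.4460
TC* = sqrt(93161246.4460) = 9652.0074

9652.0074 $/yr


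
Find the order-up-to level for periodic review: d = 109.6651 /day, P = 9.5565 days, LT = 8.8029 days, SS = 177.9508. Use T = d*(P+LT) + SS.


P + LT = 18.3594
d*(P+LT) = 109.6651 * 18.3594 = 2013.3854
T = 2013.3854 + 177.9508 = 2191.3362

2191.3362 units


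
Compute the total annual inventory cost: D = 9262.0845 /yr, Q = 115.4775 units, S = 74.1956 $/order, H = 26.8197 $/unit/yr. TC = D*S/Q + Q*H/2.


Ordering cost = D*S/Q = 5950.9941
Holding cost = Q*H/2 = 1548.5360
TC = 5950.9941 + 1548.5360 = 7499.5300

7499.5300 $/yr


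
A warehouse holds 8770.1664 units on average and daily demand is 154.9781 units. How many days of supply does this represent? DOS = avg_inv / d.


DOS = 8770.1664 / 154.9781 = 56.5897

56.5897 days


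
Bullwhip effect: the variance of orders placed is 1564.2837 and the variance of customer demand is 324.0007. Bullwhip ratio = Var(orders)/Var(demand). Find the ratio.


BW = 1564.2837 / 324.0007 = 4.8280

4.8280


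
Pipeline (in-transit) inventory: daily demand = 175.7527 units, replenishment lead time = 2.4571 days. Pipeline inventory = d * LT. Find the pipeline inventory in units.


Pipeline = 175.7527 * 2.4571 = 431.8420

431.8420 units


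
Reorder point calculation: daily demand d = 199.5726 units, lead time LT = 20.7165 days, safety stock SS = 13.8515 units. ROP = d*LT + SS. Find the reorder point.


d*LT = 199.5726 * 20.7165 = 4134.4458
ROP = 4134.4458 + 13.8515 = 4148.2973

4148.2973 units


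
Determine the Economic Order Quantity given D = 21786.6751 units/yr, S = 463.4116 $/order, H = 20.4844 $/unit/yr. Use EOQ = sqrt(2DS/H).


2*D*S = 2 * 21786.6751 * 463.4116 = 20192395.9335
2*D*S/H = 985745.0515
EOQ = sqrt(985745.0515) = 992.8469

992.8469 units


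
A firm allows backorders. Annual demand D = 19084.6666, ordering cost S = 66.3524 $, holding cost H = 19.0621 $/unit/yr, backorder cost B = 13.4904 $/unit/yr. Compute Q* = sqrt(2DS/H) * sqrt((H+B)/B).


sqrt(2DS/H) = 364.5023
sqrt((H+B)/B) = 1.5534
Q* = 364.5023 * 1.5534 = 566.2132

566.2132 units


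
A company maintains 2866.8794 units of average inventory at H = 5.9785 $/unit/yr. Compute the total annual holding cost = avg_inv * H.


Cost = 2866.8794 * 5.9785 = 17139.6385

17139.6385 $/yr


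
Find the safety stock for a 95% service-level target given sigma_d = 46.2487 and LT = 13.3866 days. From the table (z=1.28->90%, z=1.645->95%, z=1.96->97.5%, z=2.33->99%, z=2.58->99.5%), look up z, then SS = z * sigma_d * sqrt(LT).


From the table, SL = 95% corresponds to z = 1.645
sqrt(LT) = sqrt(13.3866) = 3.6588
SS = 1.645 * 46.2487 * 3.6588 = 278.3560

278.3560 units


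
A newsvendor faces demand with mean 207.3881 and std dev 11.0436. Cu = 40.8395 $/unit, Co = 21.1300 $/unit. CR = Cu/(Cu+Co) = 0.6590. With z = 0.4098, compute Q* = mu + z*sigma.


CR = Cu/(Cu+Co) = 40.8395/(40.8395+21.1300) = 0.6590
z = 0.4098
Q* = 207.3881 + 0.4098 * 11.0436 = 211.9138

211.9138 units


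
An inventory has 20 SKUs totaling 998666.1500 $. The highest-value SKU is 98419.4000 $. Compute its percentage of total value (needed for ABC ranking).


Top item = 98419.4000
Total = 998666.1500
Percentage = 98419.4000 / 998666.1500 * 100 = 9.8551

9.8551%


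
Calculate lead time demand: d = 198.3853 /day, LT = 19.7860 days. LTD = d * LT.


LTD = 198.3853 * 19.7860 = 3925.2515

3925.2515 units


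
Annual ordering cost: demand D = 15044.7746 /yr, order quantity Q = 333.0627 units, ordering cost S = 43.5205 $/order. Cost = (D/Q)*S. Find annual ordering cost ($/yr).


Number of orders = D/Q = 45.1710
Cost = 45.1710 * 43.5205 = 1965.8644

1965.8644 $/yr


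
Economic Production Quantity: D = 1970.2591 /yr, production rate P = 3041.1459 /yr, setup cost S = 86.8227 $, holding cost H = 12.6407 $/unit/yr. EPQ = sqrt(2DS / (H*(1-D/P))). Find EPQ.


1 - D/P = 1 - 0.6479 = 0.3521
H*(1-D/P) = 4.4512
2DS = 342126.4295
EPQ = sqrt(76861.5594) = 277.2392

277.2392 units


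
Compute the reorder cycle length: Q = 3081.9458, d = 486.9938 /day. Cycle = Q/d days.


Cycle = 3081.9458 / 486.9938 = 6.3285

6.3285 days


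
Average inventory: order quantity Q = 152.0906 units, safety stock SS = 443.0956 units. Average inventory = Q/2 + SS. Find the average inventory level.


Q/2 = 76.0453
Avg = 76.0453 + 443.0956 = 519.1409

519.1409 units


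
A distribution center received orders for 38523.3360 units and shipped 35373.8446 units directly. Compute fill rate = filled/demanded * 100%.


FR = 35373.8446 / 38523.3360 * 100 = 91.8245

91.8245%


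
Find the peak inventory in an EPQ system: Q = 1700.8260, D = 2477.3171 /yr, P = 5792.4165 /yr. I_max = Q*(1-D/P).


D/P = 0.4277
1 - D/P = 0.5723
I_max = 1700.8260 * 0.5723 = 973.4119

973.4119 units


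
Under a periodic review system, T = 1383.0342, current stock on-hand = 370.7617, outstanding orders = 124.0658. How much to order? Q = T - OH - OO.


Inventory position = OH + OO = 370.7617 + 124.0658 = 494.8275
Q = 1383.0342 - 494.8275 = 888.2067

888.2067 units


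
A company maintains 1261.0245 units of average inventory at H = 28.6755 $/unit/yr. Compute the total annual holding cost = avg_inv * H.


Cost = 1261.0245 * 28.6755 = 36160.5080

36160.5080 $/yr


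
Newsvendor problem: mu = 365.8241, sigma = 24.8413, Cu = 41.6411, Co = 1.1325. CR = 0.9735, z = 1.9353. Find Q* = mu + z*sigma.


CR = Cu/(Cu+Co) = 41.6411/(41.6411+1.1325) = 0.9735
z = 1.9353
Q* = 365.8241 + 1.9353 * 24.8413 = 413.8995

413.8995 units


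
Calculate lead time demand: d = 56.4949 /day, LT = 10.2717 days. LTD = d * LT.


LTD = 56.4949 * 10.2717 = 580.2987

580.2987 units


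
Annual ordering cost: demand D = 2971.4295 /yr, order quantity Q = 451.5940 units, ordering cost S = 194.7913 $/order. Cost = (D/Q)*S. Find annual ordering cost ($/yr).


Number of orders = D/Q = 6.5799
Cost = 6.5799 * 194.7913 = 1281.7013

1281.7013 $/yr


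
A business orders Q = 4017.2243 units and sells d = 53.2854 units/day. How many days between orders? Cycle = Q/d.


Cycle = 4017.2243 / 53.2854 = 75.3907

75.3907 days


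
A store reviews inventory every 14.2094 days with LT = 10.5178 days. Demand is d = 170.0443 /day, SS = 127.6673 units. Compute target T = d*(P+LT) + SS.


P + LT = 24.7272
d*(P+LT) = 170.0443 * 24.7272 = 4204.7194
T = 4204.7194 + 127.6673 = 4332.3867

4332.3867 units


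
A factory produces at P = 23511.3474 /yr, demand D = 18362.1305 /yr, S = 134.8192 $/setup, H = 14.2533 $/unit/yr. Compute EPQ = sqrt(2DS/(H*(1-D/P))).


1 - D/P = 1 - 0.7810 = 0.2190
H*(1-D/P) = 3.1216
2DS = 4951135.4886
EPQ = sqrt(1586082.2960) = 1259.3976

1259.3976 units


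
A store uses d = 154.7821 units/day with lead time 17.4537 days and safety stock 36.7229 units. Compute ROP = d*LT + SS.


d*LT = 154.7821 * 17.4537 = 2701.5203
ROP = 2701.5203 + 36.7229 = 2738.2432

2738.2432 units


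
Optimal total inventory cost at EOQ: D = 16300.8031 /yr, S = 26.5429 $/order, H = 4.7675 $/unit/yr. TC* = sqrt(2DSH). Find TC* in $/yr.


2*D*S*H = 4125514.0433
TC* = sqrt(4125514.0433) = 2031.1361

2031.1361 $/yr


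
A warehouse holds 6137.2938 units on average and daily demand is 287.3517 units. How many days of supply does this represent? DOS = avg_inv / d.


DOS = 6137.2938 / 287.3517 = 21.3581

21.3581 days


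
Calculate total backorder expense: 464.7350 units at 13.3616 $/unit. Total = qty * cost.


Total = 464.7350 * 13.3616 = 6209.6032

6209.6032 $


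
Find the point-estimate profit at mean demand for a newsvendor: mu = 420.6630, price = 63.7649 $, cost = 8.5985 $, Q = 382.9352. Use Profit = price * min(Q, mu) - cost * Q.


Sales at mu = min(382.9352, 420.6630) = 382.9352
Revenue = 63.7649 * 382.9352 = 24417.8247
Total cost = 8.5985 * 382.9352 = 3292.6683
Profit = 24417.8247 - 3292.6683 = 21125.1564

21125.1564 $


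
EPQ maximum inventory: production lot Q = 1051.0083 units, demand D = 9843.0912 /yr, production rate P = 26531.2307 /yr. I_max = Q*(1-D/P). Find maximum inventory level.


D/P = 0.3710
1 - D/P = 0.6290
I_max = 1051.0083 * 0.6290 = 661.0840

661.0840 units


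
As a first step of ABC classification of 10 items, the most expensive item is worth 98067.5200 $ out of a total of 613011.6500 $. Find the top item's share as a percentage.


Top item = 98067.5200
Total = 613011.6500
Percentage = 98067.5200 / 613011.6500 * 100 = 15.9977

15.9977%


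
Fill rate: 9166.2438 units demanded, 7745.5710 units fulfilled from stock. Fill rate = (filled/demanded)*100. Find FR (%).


FR = 7745.5710 / 9166.2438 * 100 = 84.5010

84.5010%


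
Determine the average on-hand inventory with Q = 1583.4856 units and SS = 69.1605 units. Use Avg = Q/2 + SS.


Q/2 = 791.7428
Avg = 791.7428 + 69.1605 = 860.9033

860.9033 units


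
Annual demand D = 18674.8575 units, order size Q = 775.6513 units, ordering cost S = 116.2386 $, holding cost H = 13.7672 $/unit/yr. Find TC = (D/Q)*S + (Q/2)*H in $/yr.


Ordering cost = D*S/Q = 2798.6020
Holding cost = Q*H/2 = 5339.2733
TC = 2798.6020 + 5339.2733 = 8137.8753

8137.8753 $/yr


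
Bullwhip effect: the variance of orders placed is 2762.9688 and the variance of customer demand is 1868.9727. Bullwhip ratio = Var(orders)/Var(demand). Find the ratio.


BW = 2762.9688 / 1868.9727 = 1.4783

1.4783


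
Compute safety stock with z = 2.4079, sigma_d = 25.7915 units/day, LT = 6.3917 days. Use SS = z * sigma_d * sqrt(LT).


sqrt(LT) = sqrt(6.3917) = 2.5282
SS = 2.4079 * 25.7915 * 2.5282 = 157.0085

157.0085 units


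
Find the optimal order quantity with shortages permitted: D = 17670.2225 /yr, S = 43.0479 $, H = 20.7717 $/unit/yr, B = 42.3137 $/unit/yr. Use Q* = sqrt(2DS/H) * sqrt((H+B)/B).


sqrt(2DS/H) = 270.6300
sqrt((H+B)/B) = 1.2210
Q* = 270.6300 * 1.2210 = 330.4455

330.4455 units


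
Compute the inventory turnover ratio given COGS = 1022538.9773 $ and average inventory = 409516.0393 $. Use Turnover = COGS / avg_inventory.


Turnover = 1022538.9773 / 409516.0393 = 2.4969

2.4969


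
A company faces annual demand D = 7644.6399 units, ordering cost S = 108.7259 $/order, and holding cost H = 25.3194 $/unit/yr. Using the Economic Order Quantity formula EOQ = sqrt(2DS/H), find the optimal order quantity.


2*D*S = 2 * 7644.6399 * 108.7259 = 1662340.7066
2*D*S/H = 65654.8223
EOQ = sqrt(65654.8223) = 256.2320

256.2320 units


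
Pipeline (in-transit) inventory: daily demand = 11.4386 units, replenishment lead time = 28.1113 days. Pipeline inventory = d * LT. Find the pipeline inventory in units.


Pipeline = 11.4386 * 28.1113 = 321.5539

321.5539 units


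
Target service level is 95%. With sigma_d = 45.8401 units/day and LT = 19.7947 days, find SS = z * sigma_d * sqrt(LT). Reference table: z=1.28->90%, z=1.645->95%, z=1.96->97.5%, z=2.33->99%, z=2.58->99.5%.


From the table, SL = 95% corresponds to z = 1.645
sqrt(LT) = sqrt(19.7947) = 4.4491
SS = 1.645 * 45.8401 * 4.4491 = 335.4949

335.4949 units


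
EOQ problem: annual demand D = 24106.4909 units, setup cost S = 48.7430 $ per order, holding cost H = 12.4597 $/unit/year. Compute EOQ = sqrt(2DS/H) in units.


2*D*S = 2 * 24106.4909 * 48.7430 = 2350045.3719
2*D*S/H = 188611.7139
EOQ = sqrt(188611.7139) = 434.2945

434.2945 units


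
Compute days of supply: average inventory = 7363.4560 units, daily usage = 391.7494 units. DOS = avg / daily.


DOS = 7363.4560 / 391.7494 = 18.7963

18.7963 days


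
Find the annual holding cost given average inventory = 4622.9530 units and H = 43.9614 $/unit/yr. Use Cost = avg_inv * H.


Cost = 4622.9530 * 43.9614 = 203231.4860

203231.4860 $/yr


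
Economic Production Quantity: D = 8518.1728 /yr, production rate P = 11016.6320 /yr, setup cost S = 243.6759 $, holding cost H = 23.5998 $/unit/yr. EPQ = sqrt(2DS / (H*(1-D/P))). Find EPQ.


1 - D/P = 1 - 0.7732 = 0.2268
H*(1-D/P) = 5.3522
2DS = 4151346.8468
EPQ = sqrt(775634.7866) = 880.7013

880.7013 units


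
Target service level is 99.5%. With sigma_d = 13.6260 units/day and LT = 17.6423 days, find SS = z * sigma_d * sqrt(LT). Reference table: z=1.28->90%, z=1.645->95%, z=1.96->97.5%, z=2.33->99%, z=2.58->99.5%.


From the table, SL = 99.5% corresponds to z = 2.58
sqrt(LT) = sqrt(17.6423) = 4.2003
SS = 2.58 * 13.6260 * 4.2003 = 147.6610

147.6610 units


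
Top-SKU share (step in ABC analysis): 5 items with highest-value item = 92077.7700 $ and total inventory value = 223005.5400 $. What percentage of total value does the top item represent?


Top item = 92077.7700
Total = 223005.5400
Percentage = 92077.7700 / 223005.5400 * 100 = 41.2895

41.2895%


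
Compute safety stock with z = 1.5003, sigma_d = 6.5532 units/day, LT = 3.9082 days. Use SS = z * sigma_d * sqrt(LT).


sqrt(LT) = sqrt(3.9082) = 1.9769
SS = 1.5003 * 6.5532 * 1.9769 = 19.4366

19.4366 units


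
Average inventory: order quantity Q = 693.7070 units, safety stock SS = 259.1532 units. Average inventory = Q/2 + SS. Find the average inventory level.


Q/2 = 346.8535
Avg = 346.8535 + 259.1532 = 606.0067

606.0067 units


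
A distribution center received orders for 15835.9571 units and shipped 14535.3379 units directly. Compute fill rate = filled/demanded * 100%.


FR = 14535.3379 / 15835.9571 * 100 = 91.7869

91.7869%
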